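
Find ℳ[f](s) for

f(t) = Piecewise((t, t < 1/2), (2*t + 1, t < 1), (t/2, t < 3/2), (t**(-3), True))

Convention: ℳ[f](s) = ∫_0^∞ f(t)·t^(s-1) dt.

cuts at 1/2, 1, 3/2: linearity sums the 4 kernel integrals
segment 0 to 1/2 holds t; add its integral
[1/2, 1) adds the kernel integral of (2*t + 1)
for t in [1, 3/2): the term is ∫ t/2·t^(s-1)
segment [3/2, ∞) carries t**(-3); integrate it

(270*2**s*s**2 - 702*2**s*s - 324*2**s + 49*3**s*s**2 - 275*3**s*s - 162*s**2 + 378*s + 324)/(108*2**s*s*(s**2 - 2*s - 3))
  -1 < Re(s) < 3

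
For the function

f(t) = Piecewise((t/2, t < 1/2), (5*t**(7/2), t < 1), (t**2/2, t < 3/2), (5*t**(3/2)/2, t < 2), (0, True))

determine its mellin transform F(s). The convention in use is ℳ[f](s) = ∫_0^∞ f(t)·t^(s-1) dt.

breakpoints 1/2, 1, 3/2: one integral from each of the 4 segments
for t in [0, 1/2): the term is ∫ t/2·t^(s-1)
∫ over [1/2, 1) of 5*t**(7/2)·t^(s-1) joins the sum
on [1, 3/2): add ∫ t**2/2·t^(s-1) dt
segment 3/2 to 2 holds 5*t**(3/2)/2; add its integral

(-20*2**(-s - 7/2)*(s + 1)*(s + 2)*(2*s + 3) + 2**(-s - 1)*(s + 2)*(2*s + 3)*(2*s + 7) + 10*2**(s + 3/2)*(s + 1)*(s + 2)*(2*s + 7) - 10*(3/2)**(s + 3/2)*(s + 1)*(s + 2)*(2*s + 7) + (3/2)**(s + 2)*(s + 1)*(2*s + 3)*(2*s + 7) + 20*(s + 1)*(s + 2)*(2*s + 3) - (s + 1)*(2*s + 3)*(2*s + 7))/(2*(s + 1)*(s + 2)*(2*s + 3)*(2*s + 7))
  Re(s) > -1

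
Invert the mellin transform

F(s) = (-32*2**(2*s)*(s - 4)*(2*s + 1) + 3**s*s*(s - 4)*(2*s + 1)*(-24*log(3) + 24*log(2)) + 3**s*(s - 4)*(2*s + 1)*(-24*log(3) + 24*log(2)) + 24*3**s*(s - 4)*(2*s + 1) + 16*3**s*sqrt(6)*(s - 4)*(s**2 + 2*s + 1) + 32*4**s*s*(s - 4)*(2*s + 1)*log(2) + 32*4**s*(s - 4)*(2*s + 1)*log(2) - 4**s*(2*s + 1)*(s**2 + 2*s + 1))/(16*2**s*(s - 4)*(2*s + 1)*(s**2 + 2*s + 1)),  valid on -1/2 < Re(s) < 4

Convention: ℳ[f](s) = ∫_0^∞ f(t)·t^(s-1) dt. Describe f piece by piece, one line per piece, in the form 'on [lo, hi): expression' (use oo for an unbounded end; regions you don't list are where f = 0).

split f at 3/2, 2: ℳ[f](s) collects 3 kernel integrals
∫ sqrt(t)·t^(s-1) over [0, 3/2)
piece [3/2, 2): integrate t*log(t) against the kernel
piece [2, ∞): integrate t**(-4) against the kernel

on [0, 3/2): sqrt(t)
on [3/2, 2): t*log(t)
on [2, oo): t**(-4)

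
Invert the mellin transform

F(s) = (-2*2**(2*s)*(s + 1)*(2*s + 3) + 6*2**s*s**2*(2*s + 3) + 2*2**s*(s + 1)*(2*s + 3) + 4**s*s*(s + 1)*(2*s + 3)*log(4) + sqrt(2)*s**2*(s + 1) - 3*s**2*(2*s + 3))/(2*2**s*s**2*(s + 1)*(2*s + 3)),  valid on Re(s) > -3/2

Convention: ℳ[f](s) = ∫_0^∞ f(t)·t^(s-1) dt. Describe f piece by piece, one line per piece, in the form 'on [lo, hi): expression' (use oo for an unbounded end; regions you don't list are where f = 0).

on [0, 1/2): t**(3/2)
on [1/2, 1): 3*t
on [1, 2): log(t)

the 3 pieces separated at 1/2, 1 each add one integral
[0, 1/2) adds the kernel integral of t**(3/2)
piece [1/2, 1): integrate 3*t against the kernel
∫ log(t)·t^(s-1) over [1, 2)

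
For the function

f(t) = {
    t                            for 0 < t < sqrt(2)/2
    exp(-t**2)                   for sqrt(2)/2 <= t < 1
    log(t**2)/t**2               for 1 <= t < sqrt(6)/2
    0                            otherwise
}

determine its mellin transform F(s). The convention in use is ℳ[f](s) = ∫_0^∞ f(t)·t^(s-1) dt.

back out the power substitution: sqrt(t) on [0, 1/2); exp(-t) on [1/2, 1); log(t)/t on [1, 3/2)
integrate the 3 segments split at sqrt(2)/2, 1, then add the results
over [0, sqrt(2)/2), the kernel integral of t enters the sum
over [sqrt(2)/2, 1), the kernel integral of exp(-t**2) enters the sum
segment [1, sqrt(6)/2) carries log(t**2)/t**2; integrate it

(sqrt(2)/2)**s*(3*2**(s/2)*(s + 1)*(s**2 - 4*s + 4)*uppergamma(s/2, 1/2) - 3*2**(s/2)*(s + 1)*(s**2 - 4*s + 4)*uppergamma(s/2, 1) + 12*2**(s/2)*(s + 1) + 3**(s/2)*s*(s + 1)*(-4*log(2) + 4*log(3)) - 8*3**(s/2)*(s + 1) + 3**(s/2)*(s + 1)*(-8*log(3) + 8*log(2)) + 3*sqrt(2)*(s**2 - 4*s + 4))/(6*(s + 1)*(s**2 - 4*s + 4))
  Re(s) > -1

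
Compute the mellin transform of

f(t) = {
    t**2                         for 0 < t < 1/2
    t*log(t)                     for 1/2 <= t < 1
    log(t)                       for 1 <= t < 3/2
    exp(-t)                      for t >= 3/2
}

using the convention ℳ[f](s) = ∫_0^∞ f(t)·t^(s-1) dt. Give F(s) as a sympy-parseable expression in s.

cuts at 1/2, 1, 3/2: linearity sums the 4 kernel integrals
on [0, 1/2): add ∫ t**2·t^(s-1) dt
on [1/2, 1) integrate f = t*log(t) against the kernel
segment 1 to 3/2 holds log(t); add its integral
[3/2, ∞) adds the kernel integral of exp(-t)

(4*2**s*s**2*(s + 2)*(s**2 + 2*s + 1)*uppergamma(s, 3/2) - 4*2**s*s**2*(s + 2) + 4*2**s*(s + 2)*(s**2 + 2*s + 1) + 3**s*s*(s + 2)*(-4*log(2) + 4*log(3))*(s**2 + 2*s + 1) - 4*3**s*(s + 2)*(s**2 + 2*s + 1) + s**3*(s + 2)*log(4) + s**2*(s + 2)*log(4) + 2*s**2*(s + 2) + s**2*(s**2 + 2*s + 1))/(4*2**s*s**2*(s + 2)*(s**2 + 2*s + 1))
  Re(s) > -2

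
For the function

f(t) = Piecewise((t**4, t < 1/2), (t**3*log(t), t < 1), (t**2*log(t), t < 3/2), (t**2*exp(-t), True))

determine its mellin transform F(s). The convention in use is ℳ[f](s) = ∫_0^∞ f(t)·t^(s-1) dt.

(16*2**s*(s + 2)**2*(s + 4)*(2*s + (s + 2)**2 + 5)*uppergamma(s + 2, 3/2) - 16*2**s*(s + 2)**2*(s + 4) + 16*2**s*(s + 4)*(2*s + (s + 2)**2 + 5) + 3**s*(s + 2)*(s + 4)*(-36*log(2) + 36*log(3))*(2*s + (s + 2)**2 + 5) - 36*3**s*(s + 4)*(2*s + (s + 2)**2 + 5) + (s + 2)**3*(s + 4)*log(4) + (s + 2)**2*(s + 4)*log(4) + 2*(s + 2)**2*(s + 4) + (s + 2)**2*(2*s + (s + 2)**2 + 5))/(16*2**s*(s + 2)**2*(s + 4)*(2*s + (s + 2)**2 + 5))
  Re(s) > -4

remove the shared t-power first: t**2 on [0, 1/2); t*log(t) on [1/2, 1); log(t) on [1, 3/2); …
integrate the 4 segments split at 1/2, 1, 3/2, then add the results
on [0, 1/2): add ∫ t**4·t^(s-1) dt
on [1/2, 1): add ∫ t**3*log(t)·t^(s-1) dt
on [1, 3/2): add ∫ t**2*log(t)·t^(s-1) dt
piece [3/2, ∞): integrate t**2*exp(-t) against the kernel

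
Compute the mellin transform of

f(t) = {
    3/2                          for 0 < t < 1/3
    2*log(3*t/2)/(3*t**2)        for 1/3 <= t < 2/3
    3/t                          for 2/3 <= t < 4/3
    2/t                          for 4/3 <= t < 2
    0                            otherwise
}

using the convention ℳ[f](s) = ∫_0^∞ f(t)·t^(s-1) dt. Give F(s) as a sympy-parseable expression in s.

peel off the shared t-power: 3*t/2 on [0, 1/3); 2*log(3*t/2)/(3*t) on [1/3, 2/3); 3 on [2/3, 4/3); …
back out the common scale on t: t on [0, 1/2); log(t)/t on [1/2, 1); 3 on [1, 2); …
integrate the 4 segments split at 1/3, 2/3, 4/3, then add the results
∫ 3/2·t^(s-1) over [0, 1/3)
∫ 2*log(3*t/2)/(3*t**2)·t^(s-1) over [1/3, 2/3)
on [2/3, 4/3) integrate f = 3/t against the kernel
∫ over [4/3, 2) of 2/t·t^(s-1) joins the sum

(3*2**(2*s)*s*(-2*s + (s - 1)**2 + 3) - 6*2**s*s*(s - 1) - 18*2**s*s*(-2*s + (s - 1)**2 + 3) + 4*6**s*s*(-2*s + (s - 1)**2 + 3) + 24*s*(s - 1)**2*log(2) - 24*s*(s - 1)*log(2) + 24*s*(s - 1) + 6*(s - 1)*(-2*s + (s - 1)**2 + 3))/(4*3**s*s*(s - 1)*(-2*s + (s - 1)**2 + 3))
  Re(s) > 0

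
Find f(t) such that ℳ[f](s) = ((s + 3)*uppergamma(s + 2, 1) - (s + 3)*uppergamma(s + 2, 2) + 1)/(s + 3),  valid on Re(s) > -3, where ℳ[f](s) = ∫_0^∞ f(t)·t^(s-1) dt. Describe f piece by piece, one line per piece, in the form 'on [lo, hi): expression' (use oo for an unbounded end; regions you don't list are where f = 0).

back out the shared t-power: t on [0, 1); exp(-t) on [1, 2)
f breaks at 1 into 2 integrals to sum
over [0, 1), the kernel integral of t**3 enters the sum
the [1, 2) slice contributes ∫ t**2*exp(-t)·t^(s-1) dt

on [0, 1): t**3
on [1, 2): t**2*exp(-t)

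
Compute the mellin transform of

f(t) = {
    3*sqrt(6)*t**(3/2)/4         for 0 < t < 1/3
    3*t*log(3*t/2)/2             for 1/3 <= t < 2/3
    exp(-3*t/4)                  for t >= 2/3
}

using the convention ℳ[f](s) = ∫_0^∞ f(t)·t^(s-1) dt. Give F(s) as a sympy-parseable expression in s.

(2*2**(2*s)*(2*s + 3)*(s**2 + 2*s + 1)*uppergamma(s, 1/2) - 2*2**s*(2*s + 3) + s*(2*s + 3)*log(2) + 2*s + (2*s + 3)*log(2) + sqrt(2)*(s**2 + 2*s + 1) + 3)/(2*3**s*(2*s + 3)*(s**2 + 2*s + 1))
  Re(s) > -3/2

strip the common scale on t: t**(3/2) on [0, 1/2); t*log(t) on [1/2, 1); exp(-t/2) on [1, ∞)
linearity at 1/3, 2/3 turns ℳ[f](s) into 3 summed integrals
on [0, 1/3) integrate f = 3*sqrt(6)*t**(3/2)/4 against the kernel
[1/3, 2/3) adds the kernel integral of 3*t*log(3*t/2)/2
∫ over [2/3, ∞) of exp(-3*t/4)·t^(s-1) joins the sum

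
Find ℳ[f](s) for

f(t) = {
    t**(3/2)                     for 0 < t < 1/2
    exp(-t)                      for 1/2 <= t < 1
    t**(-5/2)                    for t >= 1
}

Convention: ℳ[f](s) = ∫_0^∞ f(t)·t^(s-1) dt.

along the cuts 1/2, 1, ℳ[f](s) splits into 3 integrals
segment 0 to 1/2 holds t**(3/2); add its integral
segment 1/2 to 1 holds exp(-t); add its integral
on [1, ∞): add ∫ t**(-5/2)·t^(s-1) dt

(2*2**s*(2*s - 5)*(2*s + 3)*uppergamma(s, 1/2) - 2*2**s*(2*s - 5)*(2*s + 3)*uppergamma(s, 1) - 4*2**s*(2*s + 3) + sqrt(2)*(2*s - 5))/(2*2**s*(2*s - 5)*(2*s + 3))
  -3/2 < Re(s) < 5/2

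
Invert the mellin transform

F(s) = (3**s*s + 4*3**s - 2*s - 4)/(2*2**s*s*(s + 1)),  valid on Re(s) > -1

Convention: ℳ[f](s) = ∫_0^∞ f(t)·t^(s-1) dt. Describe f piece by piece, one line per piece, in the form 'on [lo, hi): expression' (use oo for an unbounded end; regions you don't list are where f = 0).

on [0, 1/2): t
on [1/2, 3/2): 2 - t

treat the 2 regions marked off by 1/2 separately and sum
over [0, 1/2), the kernel integral of t enters the sum
segment [1/2, 3/2) carries (2 - t); integrate it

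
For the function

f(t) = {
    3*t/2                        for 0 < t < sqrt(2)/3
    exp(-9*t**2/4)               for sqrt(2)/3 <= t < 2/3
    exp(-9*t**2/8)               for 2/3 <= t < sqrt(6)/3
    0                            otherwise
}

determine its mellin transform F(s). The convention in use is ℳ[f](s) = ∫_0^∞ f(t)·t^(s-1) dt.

2**(s/2 - 1)*(2**(s/2)*(s + 1)*uppergamma(s/2, 1/2) - 2**(s/2)*(s + 1)*uppergamma(s/2, 1) + 2**s*(s + 1)*uppergamma(s/2, 1/2) - 2**s*(s + 1)*uppergamma(s/2, 3/4) + sqrt(2))/(3**s*(s + 1))
  Re(s) > -1

reversing the common scale on t: t on [0, sqrt(2)/2); exp(-t**2) on [sqrt(2)/2, 1); exp(-t**2/2) on [1, sqrt(6)/2)
peel off the power substitution: sqrt(t) on [0, 1/2); exp(-t) on [1/2, 1); exp(-t/2) on [1, 3/2)
cuts at sqrt(2)/3, 2/3: linearity sums the 3 kernel integrals
segment [0, sqrt(2)/3) carries 3*t/2; integrate it
piece [sqrt(2)/3, 2/3): integrate exp(-9*t**2/4) against the kernel
∫ exp(-9*t**2/8)·t^(s-1) over [2/3, sqrt(6)/3)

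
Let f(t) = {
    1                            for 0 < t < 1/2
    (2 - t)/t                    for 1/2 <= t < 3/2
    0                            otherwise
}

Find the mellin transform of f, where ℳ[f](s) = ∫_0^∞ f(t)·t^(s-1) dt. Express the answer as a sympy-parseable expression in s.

invert the shared t-power to get t on [0, 1/2); 2 - t on [1/2, 3/2)
breakpoints 1/2: one integral from each of the 2 segments
the [0, 1/2) slice contributes ∫ 1·t^(s-1) dt
[1/2, 3/2) adds the kernel integral of (2 - t)/t

(3**s*s + 3**(s + 1) - 6*s - 6)/(3*2**s*s*(s - 1))
  Re(s) > 0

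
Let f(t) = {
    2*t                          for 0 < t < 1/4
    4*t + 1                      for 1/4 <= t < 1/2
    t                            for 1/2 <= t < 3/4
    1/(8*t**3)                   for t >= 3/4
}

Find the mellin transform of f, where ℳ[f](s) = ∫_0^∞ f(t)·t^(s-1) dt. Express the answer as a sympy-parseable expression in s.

back out the common scale on t: t on [0, 1/2); 2*t + 1 on [1/2, 1); t/2 on [1, 3/2); …
slice at 1/4, 1/2, 3/4, transform all 4 pieces, and sum them
∫ 2*t·t^(s-1) over [0, 1/4)
the [1/4, 1/2) slice contributes ∫ (4*t + 1)·t^(s-1) dt
segment 1/2 to 3/4 holds t; add its integral
segment [3/4, ∞) carries 1/(8*t**3); integrate it

(270*2**s*s**2 - 702*2**s*s - 324*2**s + 49*3**s*s**2 - 275*3**s*s - 162*s**2 + 378*s + 324)/(108*2**(2*s)*s*(s**2 - 2*s - 3))
  -1 < Re(s) < 3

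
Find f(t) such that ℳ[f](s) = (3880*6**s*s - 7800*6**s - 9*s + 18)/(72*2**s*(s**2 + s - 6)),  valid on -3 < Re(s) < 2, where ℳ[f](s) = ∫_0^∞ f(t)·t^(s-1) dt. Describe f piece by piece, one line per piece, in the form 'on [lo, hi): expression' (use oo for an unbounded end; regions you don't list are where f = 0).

invert the shared t-power to get t on [0, 1/2); 2*t on [1/2, 3); t**(-4) on [3, ∞)
f breaks at 1/2, 3 into 3 integrals to sum
between 0 and 1/2 the integrand is t**3·t^(s-1)
[1/2, 3) adds the kernel integral of 2*t**3
for t in [3, ∞): the term is ∫ t**(-2)·t^(s-1)

on [0, 1/2): t**3
on [1/2, 3): 2*t**3
on [3, oo): t**(-2)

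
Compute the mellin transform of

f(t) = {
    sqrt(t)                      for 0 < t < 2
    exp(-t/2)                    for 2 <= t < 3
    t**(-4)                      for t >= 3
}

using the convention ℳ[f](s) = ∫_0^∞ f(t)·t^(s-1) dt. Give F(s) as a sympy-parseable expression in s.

(2**s*(s - 4)*(2*s + 1)*uppergamma(s, 1) - 2**s*(s - 4)*(2*s + 1)*uppergamma(s, 3/2) + 2*2**(s + 1/2)*(s - 4) - 3**s*(2*s + 1)/81)/((s - 4)*(2*s + 1))
  -1/2 < Re(s) < 4

cuts at 2, 3: linearity sums the 3 kernel integrals
segment 0 to 2 holds sqrt(t); add its integral
∫ over [2, 3) of exp(-t/2)·t^(s-1) joins the sum
∫ over [3, ∞) of t**(-4)·t^(s-1) joins the sum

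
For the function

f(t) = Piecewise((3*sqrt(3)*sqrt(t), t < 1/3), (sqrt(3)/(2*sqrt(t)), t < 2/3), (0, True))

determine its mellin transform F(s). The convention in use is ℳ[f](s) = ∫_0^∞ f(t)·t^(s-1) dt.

invert the shared t-power to get 3*sqrt(3)*t**(3/2) on [0, 1/3); sqrt(3)*sqrt(t)/2 on [1/3, 2/3)
invert the common scale on t to get t**(3/2) on [0, 1); sqrt(t)/2 on [1, 2)
the shared t-power comes off first: t on [0, 1); 1/2 on [1, 2)
treat the 2 regions marked off by 1/3 separately and sum
between 0 and 1/3 the integrand is 3*sqrt(3)*sqrt(t)·t^(s-1)
segment [1/3, 2/3) carries sqrt(3)/(2*sqrt(t)); integrate it

3**(1 - s)*(2**(s + 1/2)*(2*s + 1) + 4*s - 6)/(2*(2*s - 1)*(2*s + 1))
  Re(s) > -1/2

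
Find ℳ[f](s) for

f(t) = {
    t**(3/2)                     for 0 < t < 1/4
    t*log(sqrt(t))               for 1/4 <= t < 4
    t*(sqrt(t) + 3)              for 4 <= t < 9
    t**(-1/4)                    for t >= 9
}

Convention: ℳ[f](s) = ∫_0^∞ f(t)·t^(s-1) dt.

reversing the shared t-power: sqrt(t) on [0, 1/4); log(sqrt(t)) on [1/4, 4); sqrt(t) + 3 on [4, 9); …
back out the power substitution: t on [0, 1/2); log(t) on [1/2, 2); t + 3 on [2, 3); …
integrate the 4 segments split at 1/4, 4, 9, then add the results
∫ t**(3/2)·t^(s-1) over [0, 1/4)
∫ over [1/4, 4) of t*log(sqrt(t))·t^(s-1) joins the sum
∫ t*(sqrt(t) + 3)·t^(s-1) over [4, 9)
segment [9, ∞) carries t**(-1/4); integrate it

(960*2**(4*s)*(1 - 4*s)*(s + 1)**2 + 96*2**(4*s)*(s + 1)*(2*s + 3)*(4*s - 1)*log(2) - 288*2**(4*s)*(s + 1)*(4*s - 1) - 48*2**(4*s)*(2*s + 3)*(4*s - 1) - 32*sqrt(3)*6**(2*s)*(s + 1)**2*(2*s + 3) + 2592*6**(2*s)*(s + 1)**2*(4*s - 1) + 648*6**(2*s)*(s + 1)*(4*s - 1) + 6*(s + 1)**2*(4*s - 1) + 6*(s + 1)*(2*s + 3)*(4*s - 1)*log(2) + 3*(2*s + 3)*(4*s - 1))/(24*2**(2*s)*(s + 1)**2*(2*s + 3)*(4*s - 1))
  -3/2 < Re(s) < 1/4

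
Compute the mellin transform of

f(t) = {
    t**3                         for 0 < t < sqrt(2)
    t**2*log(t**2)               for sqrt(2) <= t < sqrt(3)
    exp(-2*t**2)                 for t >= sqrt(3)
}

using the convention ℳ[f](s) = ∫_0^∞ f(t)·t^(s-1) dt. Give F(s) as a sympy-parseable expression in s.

back out the power substitution: t**(3/2) on [0, 2); t*log(t) on [2, 3); exp(-2*t) on [3, ∞)
linearity at sqrt(2), sqrt(3) turns ℳ[f](s) into 3 summed integrals
segment 0 to sqrt(2) holds t**3; add its integral
[sqrt(2), sqrt(3)) adds the kernel integral of t**2*log(t**2)
on [sqrt(3), ∞) integrate f = exp(-2*t**2) against the kernel

(-12**(s/2)*s*(s + 3)*log(2) - 2*12**(s/2)*(s + 3)*log(2) + 2*12**(s/2)*(s + 3) + 4*12**(s/2)*sqrt(2)*(s**2/4 + s + 1) + 3*18**(s/2)*s*(s + 3)*log(3)/2 - 3*18**(s/2)*(s + 3) + 3*18**(s/2)*(s + 3)*log(3) + 3**(s/2)*(s + 3)*(s**2/4 + s + 1)*uppergamma(s/2, 6))/(2*6**(s/2)*(s + 3)*(s**2/4 + s + 1))
  Re(s) > -3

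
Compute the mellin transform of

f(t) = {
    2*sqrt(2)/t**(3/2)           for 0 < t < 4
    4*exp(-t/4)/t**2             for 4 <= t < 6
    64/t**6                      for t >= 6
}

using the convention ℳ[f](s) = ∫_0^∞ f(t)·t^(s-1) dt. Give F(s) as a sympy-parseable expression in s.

reversing the common scale on t: t**(-3/2) on [0, 2); exp(-t/2)/t**2 on [2, 3); t**(-6) on [3, ∞)
strip the shared t-power: 1/sqrt(t) on [0, 2); exp(-t/2)/t on [2, 3); t**(-5) on [3, ∞)
remove the shared t-power first: sqrt(t) on [0, 2); exp(-t/2) on [2, 3); t**(-4) on [3, ∞)
cuts at 4, 6: linearity sums the 3 kernel integrals
piece [0, 4): integrate 2*sqrt(2)/t**(3/2) against the kernel
segment [4, 6) carries 4*exp(-t/4)/t**2; integrate it
∫ over [6, ∞) of 64/t**6·t^(s-1) joins the sum

2**(s - 2)*(2**s*(s - 6)*(2*s - 3)*uppergamma(s - 2, 1) - 2**s*(s - 6)*(2*s - 3)*uppergamma(s - 2, 3/2) + 2**(s + 3/2)*(729*s - 4374)/729 + 3**s*(12 - 8*s)/729)/((s - 6)*(2*s - 3))
  3/2 < Re(s) < 6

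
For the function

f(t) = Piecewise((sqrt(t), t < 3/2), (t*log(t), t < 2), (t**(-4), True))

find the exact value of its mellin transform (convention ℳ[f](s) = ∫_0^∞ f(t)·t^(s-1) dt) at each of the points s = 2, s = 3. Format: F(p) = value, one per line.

the 3 pieces separated at 3/2, 2 each add one integral
over [0, 3/2), the kernel integral of sqrt(t) enters the sum
on [3/2, 2): add ∫ t*log(t)·t^(s-1) dt
∫ t**(-4)·t^(s-1) over [2, ∞)

F(2) = -9*log(3)/8 - 7/18 + 9*sqrt(6)/20 + 91*log(2)/24
F(3) = -81*log(3)/64 - 47/256 + 27*sqrt(6)/56 + 337*log(2)/64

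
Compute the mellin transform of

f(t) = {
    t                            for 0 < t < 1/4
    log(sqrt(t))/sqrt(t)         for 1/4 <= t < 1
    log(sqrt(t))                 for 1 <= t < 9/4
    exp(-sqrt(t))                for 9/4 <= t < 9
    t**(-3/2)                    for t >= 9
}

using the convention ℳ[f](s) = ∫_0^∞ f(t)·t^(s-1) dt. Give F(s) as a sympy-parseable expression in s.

(432*2**(2*s)*s**2*(2*s - 3)*(2*s + 2)*(4*s**2 - 4*s + 1)*uppergamma(2*s, 3/2) - 432*2**(2*s)*s**2*(2*s - 3)*(2*s + 2)*(4*s**2 - 4*s + 1)*uppergamma(2*s, 3) - 432*2**(2*s)*s**2*(2*s - 3)*(2*s + 2) + 108*2**(2*s)*(2*s - 3)*(2*s + 2)*(4*s**2 - 4*s + 1) - 216*3**(2*s)*s*(2*s - 3)*(2*s + 2)*(4*s**2 - 4*s + 1)*log(2) + 216*3**(2*s)*s*(2*s - 3)*(2*s + 2)*(4*s**2 - 4*s + 1)*log(3) - 108*3**(2*s)*(2*s - 3)*(2*s + 2)*(4*s**2 - 4*s + 1) - 16*6**(2*s)*s**2*(2*s + 2)*(4*s**2 - 4*s + 1) + 1728*s**3*(2*s - 3)*(2*s + 2)*log(2) - 864*s**2*(2*s - 3)*(2*s + 2)*log(2) + 864*s**2*(2*s - 3)*(2*s + 2) + 108*s**2*(2*s - 3)*(4*s**2 - 4*s + 1))/(216*2**(2*s)*s**2*(2*s - 3)*(2*s + 2)*(4*s**2 - 4*s + 1))
  -1 < Re(s) < 3/2

the power substitution comes off first: t**2 on [0, 1/2); log(t)/t on [1/2, 1); log(t) on [1, 3/2); …
f breaks at 1/4, 1, 9/4, 9 into 5 integrals to sum
the [0, 1/4) slice contributes ∫ t·t^(s-1) dt
∫ log(sqrt(t))/sqrt(t)·t^(s-1) over [1/4, 1)
the [1, 9/4) slice contributes ∫ log(sqrt(t))·t^(s-1) dt
between 9/4 and 9 the integrand is exp(-sqrt(t))·t^(s-1)
segment 9 to ∞ holds t**(-3/2); add its integral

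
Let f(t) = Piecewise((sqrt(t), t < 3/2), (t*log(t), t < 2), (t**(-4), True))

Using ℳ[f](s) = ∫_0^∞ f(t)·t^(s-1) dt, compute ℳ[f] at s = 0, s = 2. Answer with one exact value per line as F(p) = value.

summing 3 kernel integrals split by 3/2, 2 yields ℳ[f](s)
∫ over [0, 3/2) of sqrt(t)·t^(s-1) joins the sum
[3/2, 2) adds the kernel integral of t*log(t)
over [2, ∞), the kernel integral of t**(-4) enters the sum

F(0) = -31/64 + log(8*sqrt(6)/9) + sqrt(6)
F(2) = -9*log(3)/8 - 7/18 + 9*sqrt(6)/20 + 91*log(2)/24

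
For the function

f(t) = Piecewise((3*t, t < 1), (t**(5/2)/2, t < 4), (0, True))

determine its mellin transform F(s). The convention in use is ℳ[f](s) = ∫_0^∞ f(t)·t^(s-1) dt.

f breaks at 1 into 2 integrals to sum
piece [0, 1): integrate 3*t against the kernel
between 1 and 4 the integrand is t**(5/2)/2·t^(s-1)

(2**(2*s + 5)*(s + 1) + 5*s + 14)/((s + 1)*(2*s + 5))
  Re(s) > -1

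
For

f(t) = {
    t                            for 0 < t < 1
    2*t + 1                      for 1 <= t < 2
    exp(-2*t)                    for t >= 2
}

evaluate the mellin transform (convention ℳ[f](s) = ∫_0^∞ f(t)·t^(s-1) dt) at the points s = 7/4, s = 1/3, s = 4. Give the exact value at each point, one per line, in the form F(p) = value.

F(7/4) = -72/77 + 2**(1/4)*uppergamma(7/4, 4)/4 + 312*2**(3/4)/77
F(1/3) = -15/4 + 2**(2/3)*uppergamma(1/3, 4)/2 + 6*2**(1/3)
F(4) = 71*exp(-4)/8 + 327/20

slice at 1, 2, transform all 3 pieces, and sum them
segment [0, 1) carries t; integrate it
on [1, 2): add ∫ (2*t + 1)·t^(s-1) dt
[2, ∞) adds the kernel integral of exp(-2*t)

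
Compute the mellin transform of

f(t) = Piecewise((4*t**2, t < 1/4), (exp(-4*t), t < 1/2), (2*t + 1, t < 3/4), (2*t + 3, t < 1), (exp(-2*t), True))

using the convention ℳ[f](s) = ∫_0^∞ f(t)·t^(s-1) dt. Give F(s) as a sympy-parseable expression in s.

(20*2**(2*s)*s*(s + 2) + 12*2**(2*s)*(s + 2) + 4*2**s*s*(s + 1)*(s + 2)*uppergamma(s, 2) - 8*2**s*s*(s + 2) - 4*2**s*(s + 2) - 8*3**s*s*(s + 2) - 8*3**s*(s + 2) + 4*s*(s + 1)*(s + 2)*uppergamma(s, 1) - 4*s*(s + 1)*(s + 2)*uppergamma(s, 2) + s*(s + 1))/(4*2**(2*s)*s*(s + 1)*(s + 2))
  Re(s) > -2

the common scale on t comes off first: t**2 on [0, 1/2); exp(-2*t) on [1/2, 1); t + 1 on [1, 3/2); …
linearity at 1/4, 1/2, 3/4, 1 turns ℳ[f](s) into 5 summed integrals
piece [0, 1/4): integrate 4*t**2 against the kernel
∫ exp(-4*t)·t^(s-1) over [1/4, 1/2)
∫ (2*t + 1)·t^(s-1) over [1/2, 3/4)
between 3/4 and 1 the integrand is (2*t + 3)·t^(s-1)
piece [1, ∞): integrate exp(-2*t) against the kernel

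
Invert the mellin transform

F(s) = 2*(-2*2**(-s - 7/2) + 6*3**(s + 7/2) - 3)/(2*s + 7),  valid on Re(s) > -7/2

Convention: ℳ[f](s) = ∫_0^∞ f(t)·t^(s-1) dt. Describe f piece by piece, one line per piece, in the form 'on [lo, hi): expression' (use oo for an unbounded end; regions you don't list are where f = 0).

breakpoints 1/2, 1: one integral from each of the 3 segments
between 0 and 1/2 the integrand is t**(7/2)·t^(s-1)
the [1/2, 1) slice contributes ∫ 3*t**(7/2)·t^(s-1) dt
piece [1, 3): integrate 6*t**(7/2) against the kernel

on [0, 1/2): t**(7/2)
on [1/2, 1): 3*t**(7/2)
on [1, 3): 6*t**(7/2)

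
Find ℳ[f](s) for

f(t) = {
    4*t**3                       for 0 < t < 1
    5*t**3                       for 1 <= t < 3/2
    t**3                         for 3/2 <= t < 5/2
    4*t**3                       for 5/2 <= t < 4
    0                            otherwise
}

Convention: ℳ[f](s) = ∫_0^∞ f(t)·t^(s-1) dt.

linearity at 1, 3/2, 5/2 turns ℳ[f](s) into 4 summed integrals
the [0, 1) slice contributes ∫ 4*t**3·t^(s-1) dt
over [1, 3/2), the kernel integral of 5*t**3 enters the sum
the [3/2, 5/2) slice contributes ∫ t**3·t^(s-1) dt
for t in [5/2, 4): the term is ∫ 4*t**3·t^(s-1)

(2048*2**(2*s) - 375*(5/2)**s - 8 + 108*3**s/2**s)/(8*(s + 3))
  Re(s) > -3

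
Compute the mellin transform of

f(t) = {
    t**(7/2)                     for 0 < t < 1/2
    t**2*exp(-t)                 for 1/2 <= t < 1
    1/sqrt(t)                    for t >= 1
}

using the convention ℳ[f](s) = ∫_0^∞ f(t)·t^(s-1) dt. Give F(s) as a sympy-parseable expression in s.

(8*2**s*(2*s - 1)*(2*s + 7)*uppergamma(s + 2, 1/2) - 8*2**s*(2*s - 1)*(2*s + 7)*uppergamma(s + 2, 1) - 16*2**s*(2*s + 7) + sqrt(2)*(2*s - 1))/(8*2**s*(2*s - 1)*(2*s + 7))
  -7/2 < Re(s) < 1/2

undo the shared t-power: t**(3/2) on [0, 1/2); exp(-t) on [1/2, 1); t**(-5/2) on [1, ∞)
summing 3 kernel integrals split by 1/2, 1 yields ℳ[f](s)
segment 0 to 1/2 holds t**(7/2); add its integral
on [1/2, 1): add ∫ t**2*exp(-t)·t^(s-1) dt
∫ 1/sqrt(t)·t^(s-1) over [1, ∞)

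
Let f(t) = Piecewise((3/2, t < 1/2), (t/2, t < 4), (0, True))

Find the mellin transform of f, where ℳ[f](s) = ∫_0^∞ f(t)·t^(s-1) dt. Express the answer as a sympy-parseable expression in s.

(8*2**(3*s)*s + 5*s + 6)/(4*2**s*s*(s + 1))
  Re(s) > 0

summing 2 kernel integrals split by 1/2 yields ℳ[f](s)
[0, 1/2) adds the kernel integral of 3/2
on [1/2, 4): add ∫ t/2·t^(s-1) dt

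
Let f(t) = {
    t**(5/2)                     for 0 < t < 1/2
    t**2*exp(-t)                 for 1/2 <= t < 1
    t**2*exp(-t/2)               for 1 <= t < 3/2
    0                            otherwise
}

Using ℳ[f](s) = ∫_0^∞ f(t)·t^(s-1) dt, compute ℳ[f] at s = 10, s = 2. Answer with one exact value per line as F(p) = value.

F(10) = -354434904271143*exp(-3/4)/1024 - 108505112*exp(-1) + sqrt(2)/102400 + 552203144321471*exp(-1/2)/2048
F(2) = -807*exp(-3/4)/4 - 16*exp(-1) + sqrt(2)/144 + 1343*exp(-1/2)/8

remove the shared t-power first: sqrt(t) on [0, 1/2); exp(-t) on [1/2, 1); exp(-t/2) on [1, 3/2)
along the cuts 1/2, 1, ℳ[f](s) splits into 3 integrals
on [0, 1/2) integrate f = t**(5/2) against the kernel
∫ t**2*exp(-t)·t^(s-1) over [1/2, 1)
piece [1, 3/2): integrate t**2*exp(-t/2) against the kernel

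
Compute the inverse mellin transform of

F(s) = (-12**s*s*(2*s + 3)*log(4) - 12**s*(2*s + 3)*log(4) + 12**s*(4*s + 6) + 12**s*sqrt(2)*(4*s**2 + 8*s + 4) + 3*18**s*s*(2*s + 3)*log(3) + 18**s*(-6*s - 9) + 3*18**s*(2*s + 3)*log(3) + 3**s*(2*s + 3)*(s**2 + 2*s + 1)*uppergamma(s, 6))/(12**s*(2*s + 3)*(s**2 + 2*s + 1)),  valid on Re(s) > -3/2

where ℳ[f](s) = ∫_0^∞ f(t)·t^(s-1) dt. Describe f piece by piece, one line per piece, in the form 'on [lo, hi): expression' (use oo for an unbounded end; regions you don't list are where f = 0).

undo the common scale on t: t**(3/2) on [0, 2); t*log(t) on [2, 3); exp(-2*t) on [3, ∞)
decompose at 1, 3/2; ℳ[f](s) sums the 3 pieces' integrals
segment [0, 1) carries 2*sqrt(2)*t**(3/2); integrate it
[1, 3/2) adds the kernel integral of 2*t*log(2*t)
∫ exp(-4*t)·t^(s-1) over [3/2, ∞)

on [0, 1): 2*sqrt(2)*t**(3/2)
on [1, 3/2): 2*t*log(2*t)
on [3/2, oo): exp(-4*t)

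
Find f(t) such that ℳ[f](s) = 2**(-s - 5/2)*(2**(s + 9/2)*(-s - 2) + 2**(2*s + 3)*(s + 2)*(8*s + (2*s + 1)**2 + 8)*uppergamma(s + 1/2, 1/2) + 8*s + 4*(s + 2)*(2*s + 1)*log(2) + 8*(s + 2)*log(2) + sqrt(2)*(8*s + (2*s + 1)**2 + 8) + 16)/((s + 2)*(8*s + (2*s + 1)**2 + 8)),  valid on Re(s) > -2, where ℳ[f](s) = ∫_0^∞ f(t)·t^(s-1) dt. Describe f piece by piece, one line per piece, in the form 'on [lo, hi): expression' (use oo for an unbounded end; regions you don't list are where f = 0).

on [0, 1/2): t**2
on [1/2, 1): t**(3/2)*log(t)
on [1, oo): sqrt(t)*exp(-t/2)

peel off the shared t-power: t**(3/2) on [0, 1/2); t*log(t) on [1/2, 1); exp(-t/2) on [1, ∞)
breakpoints 1/2, 1: one integral from each of the 3 segments
∫ t**2·t^(s-1) over [0, 1/2)
on [1/2, 1) integrate f = t**(3/2)*log(t) against the kernel
piece [1, ∞): integrate sqrt(t)*exp(-t/2) against the kernel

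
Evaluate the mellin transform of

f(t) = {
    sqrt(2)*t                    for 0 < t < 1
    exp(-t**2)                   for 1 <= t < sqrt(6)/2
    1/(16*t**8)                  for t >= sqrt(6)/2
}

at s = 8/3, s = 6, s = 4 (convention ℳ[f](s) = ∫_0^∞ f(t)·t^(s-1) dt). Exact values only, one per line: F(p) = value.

F(8/3) = -uppergamma(4/3, 3/2)/2 + 2**(2/3)*3**(1/3)/576 + uppergamma(4/3, 1)/2 + 3*sqrt(2)/11
F(6) = -29*exp(-3/2)/8 + 1/48 + sqrt(2)/7 + 5*exp(-1)/2
F(4) = -5*exp(-3/2)/4 + 1/144 + sqrt(2)/5 + exp(-1)

back out the power substitution: sqrt(2)*sqrt(t) on [0, 1); exp(-t) on [1, 3/2); 1/(16*t**4) on [3/2, ∞)
reversing the common scale on t: sqrt(t) on [0, 2); exp(-t/2) on [2, 3); t**(-4) on [3, ∞)
integrate the 3 segments split at 1, sqrt(6)/2, then add the results
piece [0, 1): integrate sqrt(2)*t against the kernel
segment 1 to sqrt(6)/2 holds exp(-t**2); add its integral
∫ 1/(16*t**8)·t^(s-1) over [sqrt(6)/2, ∞)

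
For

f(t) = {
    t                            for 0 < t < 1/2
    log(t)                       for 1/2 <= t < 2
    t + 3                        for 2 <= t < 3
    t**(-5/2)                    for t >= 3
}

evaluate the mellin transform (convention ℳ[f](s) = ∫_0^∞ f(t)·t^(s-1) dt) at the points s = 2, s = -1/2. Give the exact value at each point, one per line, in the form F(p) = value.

F(2) = 2*sqrt(3)/3 + 17*log(2)/8 + 207/16
F(-1/2) = sqrt(2)*(-486*log(2) + sqrt(2) + 648)/162

treat the 4 regions marked off by 1/2, 2, 3 separately and sum
segment 0 to 1/2 holds t; add its integral
on [1/2, 2): add ∫ log(t)·t^(s-1) dt
∫ over [2, 3) of (t + 3)·t^(s-1) joins the sum
between 3 and ∞ the integrand is t**(-5/2)·t^(s-1)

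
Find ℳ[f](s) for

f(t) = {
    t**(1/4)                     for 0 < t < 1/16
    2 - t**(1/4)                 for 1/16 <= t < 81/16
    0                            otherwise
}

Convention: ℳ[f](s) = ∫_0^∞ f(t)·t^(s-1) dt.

the power substitution comes off first: sqrt(t) on [0, 1/4); 2 - sqrt(t) on [1/4, 9/4)
reversing the power substitution: t on [0, 1/2); 2 - t on [1/2, 3/2)
the 2 pieces separated at 1/16 each add one integral
for t in [0, 1/16): the term is ∫ t**(1/4)·t^(s-1)
piece [1/16, 81/16): integrate (2 - t**(1/4)) against the kernel

2**(1 - 4*s)*(81**s*s + 81**s - 2*s - 1)/(s*(4*s + 1))
  Re(s) > -1/4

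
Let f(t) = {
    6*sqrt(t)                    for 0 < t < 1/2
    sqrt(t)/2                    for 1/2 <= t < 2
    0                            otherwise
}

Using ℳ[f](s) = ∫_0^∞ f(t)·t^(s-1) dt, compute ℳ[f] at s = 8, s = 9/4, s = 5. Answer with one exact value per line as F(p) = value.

split f at 1/2: ℳ[f](s) collects 2 kernel integrals
over [0, 1/2), the kernel integral of 6*sqrt(t) enters the sum
segment 1/2 to 2 holds sqrt(t)/2; add its integral

F(8) = 131083*sqrt(2)/8704
F(9/4) = 2**(1/4)*(11 + 32*sqrt(2))/44
F(5) = 2059*sqrt(2)/704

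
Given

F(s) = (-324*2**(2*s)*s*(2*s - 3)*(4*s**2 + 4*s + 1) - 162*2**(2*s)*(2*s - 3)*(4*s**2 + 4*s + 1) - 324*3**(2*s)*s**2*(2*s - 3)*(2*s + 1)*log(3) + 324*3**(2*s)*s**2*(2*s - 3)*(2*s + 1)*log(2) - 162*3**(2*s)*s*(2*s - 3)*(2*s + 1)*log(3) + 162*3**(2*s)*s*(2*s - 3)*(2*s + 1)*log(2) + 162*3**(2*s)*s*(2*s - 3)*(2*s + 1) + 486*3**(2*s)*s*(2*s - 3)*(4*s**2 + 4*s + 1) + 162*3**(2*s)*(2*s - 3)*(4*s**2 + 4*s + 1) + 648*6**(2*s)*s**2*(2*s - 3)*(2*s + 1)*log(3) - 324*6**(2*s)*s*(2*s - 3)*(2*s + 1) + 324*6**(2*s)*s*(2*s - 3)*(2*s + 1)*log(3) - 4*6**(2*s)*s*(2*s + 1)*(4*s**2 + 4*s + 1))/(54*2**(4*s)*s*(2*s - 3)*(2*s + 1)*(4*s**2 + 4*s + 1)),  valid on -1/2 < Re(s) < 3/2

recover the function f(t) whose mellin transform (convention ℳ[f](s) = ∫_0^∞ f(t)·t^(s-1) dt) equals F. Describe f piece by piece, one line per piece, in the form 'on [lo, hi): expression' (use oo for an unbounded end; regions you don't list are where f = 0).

peel off the power substitution: 2*t on [0, 1/2); 2*t + 3 on [1/2, 3/4); 2*t*log(2*t) on [3/4, 3/2); …
the common scale on t comes off first: t on [0, 1); t + 3 on [1, 3/2); t*log(t) on [3/2, 3); …
breakpoints 1/4, 9/16, 9/4: one integral from each of the 4 segments
segment [0, 1/4) carries 2*sqrt(t); integrate it
segment 1/4 to 9/16 holds (2*sqrt(t) + 3); add its integral
∫ 2*sqrt(t)*log(2*sqrt(t))·t^(s-1) over [9/16, 9/4)
∫ 1/(8*t**(3/2))·t^(s-1) over [9/4, ∞)

on [0, 1/4): 2*sqrt(t)
on [1/4, 9/16): 2*sqrt(t) + 3
on [9/16, 9/4): 2*sqrt(t)*log(2*sqrt(t))
on [9/4, oo): 1/(8*t**(3/2))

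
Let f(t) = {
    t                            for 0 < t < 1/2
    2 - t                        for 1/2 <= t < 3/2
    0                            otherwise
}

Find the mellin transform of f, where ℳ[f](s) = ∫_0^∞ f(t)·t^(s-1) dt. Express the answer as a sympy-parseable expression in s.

f breaks at 1/2 into 2 integrals to sum
on [0, 1/2) integrate f = t against the kernel
over [1/2, 3/2), the kernel integral of (2 - t) enters the sum

(3**s*s + 4*3**s - 2*s - 4)/(2*2**s*s*(s + 1))
  Re(s) > -1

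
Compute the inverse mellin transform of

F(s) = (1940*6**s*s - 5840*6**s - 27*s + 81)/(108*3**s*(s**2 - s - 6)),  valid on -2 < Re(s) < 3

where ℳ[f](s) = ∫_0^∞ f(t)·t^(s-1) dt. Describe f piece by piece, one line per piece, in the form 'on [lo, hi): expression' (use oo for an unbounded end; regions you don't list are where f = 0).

on [0, 1/3): 9*t**2/4
on [1/3, 2): 9*t**2/2
on [2, oo): 8/(27*t**3)

reversing the common scale on t: t**2 on [0, 1/2); 2*t**2 on [1/2, 3); t**(-3) on [3, ∞)
undo the shared t-power: t on [0, 1/2); 2*t on [1/2, 3); t**(-4) on [3, ∞)
f breaks at 1/3, 2 into 3 integrals to sum
for t in [0, 1/3): the term is ∫ 9*t**2/4·t^(s-1)
on [1/3, 2): add ∫ 9*t**2/2·t^(s-1) dt
between 2 and ∞ the integrand is 8/(27*t**3)·t^(s-1)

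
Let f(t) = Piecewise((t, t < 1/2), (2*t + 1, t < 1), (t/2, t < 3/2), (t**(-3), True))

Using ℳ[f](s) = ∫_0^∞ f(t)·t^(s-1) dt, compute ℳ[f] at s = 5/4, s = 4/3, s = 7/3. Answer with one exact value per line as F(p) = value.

the 4 pieces separated at 1/2, 1, 3/2 each add one integral
on [0, 1/2) integrate f = t against the kernel
∫ over [1/2, 1) of (2*t + 1)·t^(s-1) joins the sum
∫ t/2·t^(s-1) over [1, 3/2)
piece [3/2, ∞): integrate t**(-3) against the kernel

F(5/4) = 2**(3/4)*(-322 + 475*3**(1/4) + 924*2**(1/4))/1260
F(4/3) = 2**(2/3)*(-405 + 629*3**(1/3) + 1170*2**(1/3))/1680
F(7/3) = 2**(2/3)*(-162 + 984*2**(1/3) + 1687*3**(1/3))/2240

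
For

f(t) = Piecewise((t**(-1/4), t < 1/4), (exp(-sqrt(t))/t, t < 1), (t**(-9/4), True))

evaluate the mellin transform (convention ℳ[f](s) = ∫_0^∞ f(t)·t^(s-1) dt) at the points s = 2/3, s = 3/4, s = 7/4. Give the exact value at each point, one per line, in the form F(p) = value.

F(2/3) = -2*uppergamma(-2/3, 1) + 12/19 + 2*uppergamma(-2/3, 1/2) + 6*2**(1/6)/5
F(3/4) = -4*sqrt(pi)*erfc(sqrt(2)/2) - 4*exp(-1) + 4*sqrt(pi)*erfc(1) + 5/3 + 4*sqrt(2)*exp(-1/2)
F(7/4) = -2*exp(-1) - sqrt(pi)*erfc(1) + sqrt(pi)*erfc(sqrt(2)/2) + sqrt(2)*exp(-1/2) + 25/12

reversing the shared t-power: t**(3/4) on [0, 1/4); exp(-sqrt(t)) on [1/4, 1); t**(-5/4) on [1, ∞)
reversing the power substitution: t**(3/2) on [0, 1/2); exp(-t) on [1/2, 1); t**(-5/2) on [1, ∞)
linearity at 1/4, 1 turns ℳ[f](s) into 3 summed integrals
[0, 1/4) adds the kernel integral of t**(-1/4)
on [1/4, 1) integrate f = exp(-sqrt(t))/t against the kernel
piece [1, ∞): integrate t**(-9/4) against the kernel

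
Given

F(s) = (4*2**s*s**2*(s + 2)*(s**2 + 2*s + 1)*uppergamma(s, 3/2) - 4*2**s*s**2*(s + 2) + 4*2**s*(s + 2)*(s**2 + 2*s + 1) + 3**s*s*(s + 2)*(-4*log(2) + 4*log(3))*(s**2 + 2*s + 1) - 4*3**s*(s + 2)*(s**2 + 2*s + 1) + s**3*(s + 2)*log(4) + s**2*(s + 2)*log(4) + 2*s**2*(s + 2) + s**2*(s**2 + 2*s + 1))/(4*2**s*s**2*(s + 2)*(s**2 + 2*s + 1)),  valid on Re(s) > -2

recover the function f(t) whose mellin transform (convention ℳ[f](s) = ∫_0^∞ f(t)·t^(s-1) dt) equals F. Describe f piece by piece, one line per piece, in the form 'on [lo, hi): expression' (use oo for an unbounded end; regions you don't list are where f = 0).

on [0, 1/2): t**2
on [1/2, 1): t*log(t)
on [1, 3/2): log(t)
on [3/2, oo): exp(-t)

linearity at 1/2, 1, 3/2 turns ℳ[f](s) into 4 summed integrals
the [0, 1/2) slice contributes ∫ t**2·t^(s-1) dt
over [1/2, 1), the kernel integral of t*log(t) enters the sum
[1, 3/2) adds the kernel integral of log(t)
over [3/2, ∞), the kernel integral of exp(-t) enters the sum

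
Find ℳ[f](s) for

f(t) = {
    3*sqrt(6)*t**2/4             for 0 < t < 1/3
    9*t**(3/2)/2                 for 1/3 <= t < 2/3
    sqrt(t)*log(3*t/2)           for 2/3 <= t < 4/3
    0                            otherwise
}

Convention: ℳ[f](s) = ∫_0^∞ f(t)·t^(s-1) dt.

3**(1/2 - s)*(16*2**(2*s)*(s + 2)*(2*s + 1)*(2*s + 3)*log(2) - 32*2**(2*s)*(s + 2)*(2*s + 3) + 24*2**(s + 1/2)*(s + 2)*(2*s + 1)**2 + 16*2**(s + 1/2)*(s + 2)*(2*s + 3) - 12*(s + 2)*(2*s + 1)**2 + sqrt(2)*(2*s + 1)**2*(2*s + 3))/(12*(s + 2)*(2*s + 1)**2*(2*s + 3))
  Re(s) > -2

back out the shared t-power: 3*sqrt(6)*t**(3/2)/4 on [0, 1/3); 9*t/2 on [1/3, 2/3); log(3*t/2) on [2/3, 4/3)
invert the common scale on t to get t**(3/2) on [0, 1/2); 3*t on [1/2, 1); log(t) on [1, 2)
cuts at 1/3, 2/3: linearity sums the 3 kernel integrals
segment 0 to 1/3 holds 3*sqrt(6)*t**2/4; add its integral
on [1/3, 2/3) integrate f = 9*t**(3/2)/2 against the kernel
[2/3, 4/3) adds the kernel integral of sqrt(t)*log(3*t/2)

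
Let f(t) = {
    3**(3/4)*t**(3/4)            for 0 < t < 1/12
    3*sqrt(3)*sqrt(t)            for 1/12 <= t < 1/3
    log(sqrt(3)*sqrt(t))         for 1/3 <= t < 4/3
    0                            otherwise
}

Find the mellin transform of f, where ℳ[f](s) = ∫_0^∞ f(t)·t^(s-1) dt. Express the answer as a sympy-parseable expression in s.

reversing the common scale on t: t**(3/4) on [0, 1/4); 3*sqrt(t) on [1/4, 1); log(sqrt(t)) on [1, 4)
reversing the power substitution: t**(3/2) on [0, 1/2); 3*t on [1/2, 1); log(t) on [1, 2)
breakpoints 1/12, 1/3: one integral from each of the 3 segments
[0, 1/12) adds the kernel integral of 3**(3/4)*t**(3/4)
∫ 3*sqrt(3)*sqrt(t)·t^(s-1) over [1/12, 1/3)
over [1/3, 4/3), the kernel integral of log(sqrt(3)*sqrt(t)) enters the sum

(16**s*s*(2*s + 1)*(4*s + 3)*log(4)/2 - 16**s*(2*s + 1)*(4*s + 3)/2 + 6*2**(2*s)*s**2*(4*s + 3) + 4**s*(2*s + 1)*(4*s + 3)/2 + sqrt(2)*s**2*(2*s + 1) - 3*s**2*(4*s + 3))/(12**s*s**2*(2*s + 1)*(4*s + 3))
  Re(s) > -3/4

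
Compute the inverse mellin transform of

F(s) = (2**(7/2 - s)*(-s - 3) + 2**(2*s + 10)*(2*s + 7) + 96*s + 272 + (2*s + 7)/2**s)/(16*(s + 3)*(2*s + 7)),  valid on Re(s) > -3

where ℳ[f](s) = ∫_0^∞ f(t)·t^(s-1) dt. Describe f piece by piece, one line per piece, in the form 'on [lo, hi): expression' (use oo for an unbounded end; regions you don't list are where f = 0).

on [0, 1/2): t**3/2
on [1/2, 1): 4*t**(7/2)
on [1, 4): t**3

decompose at 1/2, 1; ℳ[f](s) sums the 3 pieces' integrals
[0, 1/2) adds the kernel integral of t**3/2
over [1/2, 1), the kernel integral of 4*t**(7/2) enters the sum
for t in [1, 4): the term is ∫ t**3·t^(s-1)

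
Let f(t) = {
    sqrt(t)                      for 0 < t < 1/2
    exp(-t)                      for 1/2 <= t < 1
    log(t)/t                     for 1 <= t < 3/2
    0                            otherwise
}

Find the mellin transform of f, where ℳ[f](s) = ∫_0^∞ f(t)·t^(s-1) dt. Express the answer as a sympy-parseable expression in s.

(3*2**s*(2*s + 1)*(s**2 - 2*s + 1)*uppergamma(s, 1/2) - 3*2**s*(2*s + 1)*(s**2 - 2*s + 1)*uppergamma(s, 1) + 3*2**s*(2*s + 1) + 3**s*s*(2*s + 1)*(-2*log(2) + 2*log(3)) - 2*3**s*(2*s + 1) + 3**s*(2*s + 1)*(-2*log(3) + 2*log(2)) + 3*sqrt(2)*(s**2 - 2*s + 1))/(3*2**s*(2*s + 1)*(s**2 - 2*s + 1))
  Re(s) > -1/2

decompose at 1/2, 1; ℳ[f](s) sums the 3 pieces' integrals
for t in [0, 1/2): the term is ∫ sqrt(t)·t^(s-1)
on [1/2, 1) integrate f = exp(-t) against the kernel
between 1 and 3/2 the integrand is log(t)/t·t^(s-1)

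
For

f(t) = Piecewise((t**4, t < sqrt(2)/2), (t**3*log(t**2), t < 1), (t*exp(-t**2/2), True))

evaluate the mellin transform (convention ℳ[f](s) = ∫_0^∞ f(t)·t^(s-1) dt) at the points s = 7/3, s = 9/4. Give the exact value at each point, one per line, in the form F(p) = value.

strip the power substitution: t**2 on [0, 1/2); t**(3/2)*log(t) on [1/2, 1); sqrt(t)*exp(-t/2) on [1, ∞)
reversing the shared t-power: t**(3/2) on [0, 1/2); t*log(t) on [1/2, 1); exp(-t/2) on [1, ∞)
treat the 3 regions marked off by sqrt(2)/2, 1 separately and sum
∫ over [0, sqrt(2)/2) of t**4·t^(s-1) joins the sum
∫ over [sqrt(2)/2, 1) of t**3*log(t**2)·t^(s-1) joins the sum
on [1, ∞) integrate f = t*exp(-t**2/2) against the kernel

F(7/3) = 2**(1/3)*(-684*2**(2/3) + 171 + 192*sqrt(2) + 456*log(2) + 19456*2**(1/3)*uppergamma(5/3, 1/2))/19456
F(9/4) = 2**(3/8)*(-1600*2**(5/8) + 400 + 441*sqrt(2) + 1050*log(2) + 44100*2**(1/4)*uppergamma(13/8, 1/2))/44100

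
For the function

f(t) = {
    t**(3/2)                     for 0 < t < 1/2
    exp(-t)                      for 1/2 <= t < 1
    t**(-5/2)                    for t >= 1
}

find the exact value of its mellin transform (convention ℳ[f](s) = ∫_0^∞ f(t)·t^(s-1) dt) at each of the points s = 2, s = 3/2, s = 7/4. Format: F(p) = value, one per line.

F(2) = -2*exp(-1) + sqrt(2)/56 + 3*exp(-1/2)/2 + 2
F(3/2) = -exp(-1) - sqrt(pi)*erfc(1)/2 + sqrt(pi)*erfc(sqrt(2)/2)/2 + sqrt(2)*exp(-1/2)/2 + 25/24
F(7/4) = -uppergamma(7/4, 1) + 2**(3/4)/52 + uppergamma(7/4, 1/2) + 4/3

the 3 pieces separated at 1/2, 1 each add one integral
[0, 1/2) adds the kernel integral of t**(3/2)
for t in [1/2, 1): the term is ∫ exp(-t)·t^(s-1)
over [1, ∞), the kernel integral of t**(-5/2) enters the sum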